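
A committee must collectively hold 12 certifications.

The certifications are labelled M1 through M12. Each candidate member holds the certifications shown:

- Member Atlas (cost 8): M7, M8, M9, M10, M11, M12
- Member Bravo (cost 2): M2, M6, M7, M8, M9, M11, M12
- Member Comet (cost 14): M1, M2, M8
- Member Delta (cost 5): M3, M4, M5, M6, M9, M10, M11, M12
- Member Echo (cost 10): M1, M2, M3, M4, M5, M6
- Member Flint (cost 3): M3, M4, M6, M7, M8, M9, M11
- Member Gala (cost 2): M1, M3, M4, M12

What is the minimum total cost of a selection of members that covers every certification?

9

Bravo, Delta, Gala together cover every certification (Bravo ∪ Delta ∪ Gala = {M1, M2, M3, M4, M5, M6, M7, M8, M9, M10, M11, M12}); total cost 2 + 5 + 2 = 9.
No covering selection has total cost below 9.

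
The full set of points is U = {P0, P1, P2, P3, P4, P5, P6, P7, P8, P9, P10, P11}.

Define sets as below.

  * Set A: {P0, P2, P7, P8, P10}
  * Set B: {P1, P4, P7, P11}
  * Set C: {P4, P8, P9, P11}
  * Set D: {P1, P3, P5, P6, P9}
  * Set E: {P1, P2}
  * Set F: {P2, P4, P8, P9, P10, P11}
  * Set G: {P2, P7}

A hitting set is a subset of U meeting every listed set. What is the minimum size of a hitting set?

3

H = {P1, P2, P4} meets every set (each contains at least one member of H), and |H| = 3.
No choice of 2 points meets every set, so 3 is the minimum.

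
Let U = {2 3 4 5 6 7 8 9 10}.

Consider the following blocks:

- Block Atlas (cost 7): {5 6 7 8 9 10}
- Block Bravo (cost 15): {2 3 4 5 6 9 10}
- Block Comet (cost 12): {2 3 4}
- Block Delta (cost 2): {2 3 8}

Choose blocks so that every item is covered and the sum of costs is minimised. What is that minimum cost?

19

Atlas, Comet together cover every item (Atlas ∪ Comet = {2, 3, 4, 5, 6, 7, 8, 9, 10}); total cost 7 + 12 = 19.
The greedy pick Delta, Atlas, Comet costs 21; no covering selection beats 19.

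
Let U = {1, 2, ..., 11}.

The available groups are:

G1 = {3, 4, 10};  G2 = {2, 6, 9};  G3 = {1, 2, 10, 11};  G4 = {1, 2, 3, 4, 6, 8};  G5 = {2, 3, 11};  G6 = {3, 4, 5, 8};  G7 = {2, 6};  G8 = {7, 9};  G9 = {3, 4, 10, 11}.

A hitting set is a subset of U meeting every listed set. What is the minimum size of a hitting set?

3

H = {2, 3, 9} meets every group (each contains at least one member of H), and |H| = 3.
The groups G6, G7, G8 are pairwise disjoint, so any hitting set needs a separate point for each — at least 3. Hence 3 is optimal.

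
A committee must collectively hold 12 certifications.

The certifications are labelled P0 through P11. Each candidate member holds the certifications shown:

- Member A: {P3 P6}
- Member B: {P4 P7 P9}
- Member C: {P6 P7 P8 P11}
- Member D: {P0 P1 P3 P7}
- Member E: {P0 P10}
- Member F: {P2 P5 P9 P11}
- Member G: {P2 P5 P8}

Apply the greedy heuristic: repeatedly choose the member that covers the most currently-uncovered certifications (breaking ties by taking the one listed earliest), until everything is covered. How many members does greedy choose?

Greedy: pick C (covers 4 new) → pick D (covers 3 new) → pick F (covers 3 new) → pick B (covers 1 new) → pick E (covers 1 new). Total picks: 5.

5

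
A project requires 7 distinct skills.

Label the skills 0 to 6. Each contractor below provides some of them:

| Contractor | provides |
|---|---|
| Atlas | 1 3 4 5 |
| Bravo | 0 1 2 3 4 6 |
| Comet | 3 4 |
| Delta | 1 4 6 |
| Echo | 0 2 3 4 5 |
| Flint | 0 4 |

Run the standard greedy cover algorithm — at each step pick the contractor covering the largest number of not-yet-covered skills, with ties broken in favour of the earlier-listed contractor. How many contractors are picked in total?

Greedy: pick Bravo (covers 6 new) → pick Atlas (covers 1 new). Total picks: 2.

2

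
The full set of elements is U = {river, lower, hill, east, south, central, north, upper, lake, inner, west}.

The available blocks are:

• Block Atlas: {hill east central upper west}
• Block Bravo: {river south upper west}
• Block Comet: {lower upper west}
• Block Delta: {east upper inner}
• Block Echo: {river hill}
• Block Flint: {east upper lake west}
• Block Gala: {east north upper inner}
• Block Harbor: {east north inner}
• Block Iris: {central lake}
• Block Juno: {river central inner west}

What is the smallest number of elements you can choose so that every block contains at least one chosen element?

4

Take H = {river, central, upper, inner}. Each listed block contains at least one of these, so H is a hitting set of size 4.
The blocks Comet, Echo, Harbor, Iris are pairwise disjoint, so any hitting set needs a separate element for each — at least 4. Hence 4 is optimal.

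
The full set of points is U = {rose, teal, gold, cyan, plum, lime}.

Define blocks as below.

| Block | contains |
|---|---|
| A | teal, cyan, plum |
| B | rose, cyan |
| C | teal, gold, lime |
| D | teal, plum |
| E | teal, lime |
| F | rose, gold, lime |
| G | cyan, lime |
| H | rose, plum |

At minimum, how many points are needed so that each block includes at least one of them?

T = {rose, plum, lime} meets every block (each contains at least one member of T), and |T| = 3.
No choice of 2 points meets every block, so 3 is the minimum.

3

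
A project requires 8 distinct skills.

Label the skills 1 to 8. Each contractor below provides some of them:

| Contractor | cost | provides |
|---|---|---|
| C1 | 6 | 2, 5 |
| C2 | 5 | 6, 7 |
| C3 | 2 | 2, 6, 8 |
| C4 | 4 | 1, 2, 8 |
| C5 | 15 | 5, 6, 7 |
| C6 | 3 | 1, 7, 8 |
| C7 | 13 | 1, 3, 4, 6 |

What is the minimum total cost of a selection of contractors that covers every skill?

C1, C6, C7 together cover every skill (C1 ∪ C6 ∪ C7 = {1, 2, 3, 4, 5, 6, 7, 8}); total cost 6 + 3 + 13 = 22.
The greedy pick C3, C6, C1, C7 costs 24; no covering selection beats 22.

22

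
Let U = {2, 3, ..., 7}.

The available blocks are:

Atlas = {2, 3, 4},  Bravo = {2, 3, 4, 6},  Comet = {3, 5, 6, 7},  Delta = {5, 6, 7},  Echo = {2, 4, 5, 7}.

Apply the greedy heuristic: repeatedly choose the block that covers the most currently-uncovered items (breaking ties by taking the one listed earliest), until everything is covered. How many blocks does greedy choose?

2

Greedy: pick Bravo (covers 4 new) → pick Comet (covers 2 new). Total picks: 2.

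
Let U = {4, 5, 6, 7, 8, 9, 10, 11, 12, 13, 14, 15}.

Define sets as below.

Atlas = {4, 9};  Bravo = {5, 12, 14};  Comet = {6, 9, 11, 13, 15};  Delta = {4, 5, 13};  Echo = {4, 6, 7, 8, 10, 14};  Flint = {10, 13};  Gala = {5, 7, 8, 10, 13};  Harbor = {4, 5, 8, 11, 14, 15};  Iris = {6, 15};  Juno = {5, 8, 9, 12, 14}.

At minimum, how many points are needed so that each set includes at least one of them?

4

The 4 points {4, 13, 14, 15} hit every set.
The sets Atlas, Bravo, Flint, Iris are pairwise disjoint, so any hitting set needs a separate point for each — at least 4. Hence 4 is optimal.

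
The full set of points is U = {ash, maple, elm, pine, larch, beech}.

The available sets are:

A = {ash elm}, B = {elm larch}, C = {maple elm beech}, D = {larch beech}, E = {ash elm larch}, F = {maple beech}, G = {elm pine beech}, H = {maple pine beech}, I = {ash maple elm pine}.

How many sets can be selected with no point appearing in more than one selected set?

A, F are pairwise disjoint (A={ash,elm}; F={maple,beech}).
Every remaining set overlaps one of these, and no 3 of the listed sets are pairwise disjoint, so 2 is the maximum.

2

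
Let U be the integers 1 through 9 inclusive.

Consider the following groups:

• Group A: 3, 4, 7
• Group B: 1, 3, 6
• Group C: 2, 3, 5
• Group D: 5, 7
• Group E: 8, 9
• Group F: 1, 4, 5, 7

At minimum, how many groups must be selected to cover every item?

A, B, C, and E cover everything between them: the union {1, 2, 3, 4, 5, 6, 7, 8, 9} is all of U.
No 3 of the 6 groups cover everything (all 20 combinations miss at least one item), so 4 is optimal.

4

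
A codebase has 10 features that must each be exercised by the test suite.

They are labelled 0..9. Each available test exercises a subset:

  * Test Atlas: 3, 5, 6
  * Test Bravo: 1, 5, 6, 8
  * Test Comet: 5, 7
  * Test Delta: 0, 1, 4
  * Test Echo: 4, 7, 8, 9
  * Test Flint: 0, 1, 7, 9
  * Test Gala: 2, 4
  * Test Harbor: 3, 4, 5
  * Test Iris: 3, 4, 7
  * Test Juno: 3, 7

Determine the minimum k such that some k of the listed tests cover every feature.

Bravo and Flint and Gala and Harbor together: Bravo ∪ Flint ∪ Gala ∪ Harbor = {0, 1, 2, 3, 4, 5, 6, 7, 8, 9} — every feature is covered.
No 3 of the 10 tests cover everything (all 120 combinations miss at least one feature), so 4 is optimal.

4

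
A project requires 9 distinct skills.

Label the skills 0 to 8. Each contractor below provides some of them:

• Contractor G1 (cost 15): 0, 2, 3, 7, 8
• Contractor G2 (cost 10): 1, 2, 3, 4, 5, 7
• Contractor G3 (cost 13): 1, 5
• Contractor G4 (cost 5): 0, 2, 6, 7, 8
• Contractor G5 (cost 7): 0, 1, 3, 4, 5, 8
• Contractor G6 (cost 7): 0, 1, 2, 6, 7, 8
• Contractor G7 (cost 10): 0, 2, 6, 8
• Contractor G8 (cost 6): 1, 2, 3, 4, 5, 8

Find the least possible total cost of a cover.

11

G4, G8 together cover every skill (G4 ∪ G8 = {0, 1, 2, 3, 4, 5, 6, 7, 8}); total cost 5 + 6 = 11.
No covering selection has total cost below 11.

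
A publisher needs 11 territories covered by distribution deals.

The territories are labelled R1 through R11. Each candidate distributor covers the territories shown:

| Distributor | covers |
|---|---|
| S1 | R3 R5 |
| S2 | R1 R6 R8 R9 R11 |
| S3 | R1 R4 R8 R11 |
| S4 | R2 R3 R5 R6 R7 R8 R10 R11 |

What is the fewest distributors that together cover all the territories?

S2 and S3 and S4 together: S2 ∪ S3 ∪ S4 = {R1, R2, R3, R4, R5, R6, R7, R8, R9, R10, R11} — every territory is covered.
Only S4 contains R2, so S4 is forced; the remaining 3 territories need at least 2 more distributors (each remaining distributor adds at most 2) — so at least 3 distributors are needed, and 3 is optimal.

3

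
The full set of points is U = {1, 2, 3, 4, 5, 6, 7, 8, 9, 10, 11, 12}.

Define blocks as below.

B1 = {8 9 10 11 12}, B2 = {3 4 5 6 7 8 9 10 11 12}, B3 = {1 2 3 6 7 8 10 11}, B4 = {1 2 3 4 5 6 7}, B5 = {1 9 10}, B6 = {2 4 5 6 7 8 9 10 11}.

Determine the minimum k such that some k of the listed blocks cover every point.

B2 and B3 together: B2 ∪ B3 = {1, 2, 3, 4, 5, 6, 7, 8, 9, 10, 11, 12} — every point is covered.
No single block has all 12 points (the largest, B2, has 10), so 2 is optimal.

2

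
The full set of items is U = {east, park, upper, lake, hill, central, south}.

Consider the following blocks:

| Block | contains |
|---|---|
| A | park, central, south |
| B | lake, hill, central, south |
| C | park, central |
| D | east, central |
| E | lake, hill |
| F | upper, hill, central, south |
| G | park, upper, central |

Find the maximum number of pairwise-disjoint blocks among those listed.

2

D, E are pairwise disjoint (D={east,central}; E={lake,hill}).
Every remaining block overlaps one of these, and no 3 of the listed blocks are pairwise disjoint, so 2 is the maximum.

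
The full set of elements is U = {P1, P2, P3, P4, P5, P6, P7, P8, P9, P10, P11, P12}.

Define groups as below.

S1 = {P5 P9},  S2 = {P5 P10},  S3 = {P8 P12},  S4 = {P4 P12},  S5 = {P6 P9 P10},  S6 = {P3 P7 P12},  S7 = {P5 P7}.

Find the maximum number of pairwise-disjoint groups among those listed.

S4, S5, S7 are pairwise disjoint (S4={P4,P12}; S5={P6,P9,P10}; S7={P5,P7}).
Every remaining group overlaps one of these, and no 4 of the listed groups are pairwise disjoint, so 3 is the maximum.

3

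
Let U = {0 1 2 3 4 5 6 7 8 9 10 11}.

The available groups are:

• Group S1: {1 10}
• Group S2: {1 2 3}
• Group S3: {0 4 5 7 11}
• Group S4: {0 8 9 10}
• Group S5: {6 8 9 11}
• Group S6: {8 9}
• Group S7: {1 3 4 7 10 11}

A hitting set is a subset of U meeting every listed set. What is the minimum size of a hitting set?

The 3 elements {0, 1, 8} hit every group.
The groups S2, S3, S6 are pairwise disjoint, so any hitting set needs a separate element for each — at least 3. Hence 3 is optimal.

3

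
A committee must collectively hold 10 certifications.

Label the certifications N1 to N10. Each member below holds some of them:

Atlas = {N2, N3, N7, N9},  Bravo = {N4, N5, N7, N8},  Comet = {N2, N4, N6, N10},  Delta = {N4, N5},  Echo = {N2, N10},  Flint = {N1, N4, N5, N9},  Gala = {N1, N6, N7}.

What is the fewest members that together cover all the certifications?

Atlas and Bravo and Comet and Flint together: Atlas ∪ Bravo ∪ Comet ∪ Flint = {N1, N2, N3, N4, N5, N6, N7, N8, N9, N10} — every certification is covered.
No 3 of the 7 members cover everything (all 35 combinations miss at least one certification), so 4 is optimal.

4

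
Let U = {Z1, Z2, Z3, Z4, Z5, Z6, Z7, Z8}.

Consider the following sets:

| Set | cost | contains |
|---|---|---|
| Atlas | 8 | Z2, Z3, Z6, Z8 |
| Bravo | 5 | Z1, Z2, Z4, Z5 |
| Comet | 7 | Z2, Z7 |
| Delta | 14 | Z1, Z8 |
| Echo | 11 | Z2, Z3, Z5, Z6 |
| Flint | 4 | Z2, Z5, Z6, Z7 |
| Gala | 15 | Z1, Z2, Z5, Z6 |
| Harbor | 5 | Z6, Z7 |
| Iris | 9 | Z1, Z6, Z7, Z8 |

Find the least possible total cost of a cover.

Atlas, Bravo, Flint together cover every item (Atlas ∪ Bravo ∪ Flint = {Z1, Z2, Z3, Z4, Z5, Z6, Z7, Z8}); total cost 8 + 5 + 4 = 17.
No covering selection has total cost below 17.

17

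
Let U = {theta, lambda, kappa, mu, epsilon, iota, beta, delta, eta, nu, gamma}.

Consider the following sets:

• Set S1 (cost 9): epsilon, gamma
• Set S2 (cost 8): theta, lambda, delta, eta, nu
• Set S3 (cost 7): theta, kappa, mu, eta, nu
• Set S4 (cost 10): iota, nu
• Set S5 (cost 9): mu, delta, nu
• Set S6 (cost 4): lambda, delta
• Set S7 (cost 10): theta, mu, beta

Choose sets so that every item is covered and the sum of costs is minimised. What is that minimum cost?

40

S1, S3, S4, S6, S7 together cover every item (S1 ∪ S3 ∪ S4 ∪ S6 ∪ S7 = {theta, lambda, kappa, mu, epsilon, iota, beta, delta, eta, nu, gamma}); total cost 9 + 7 + 10 + 4 + 10 = 40.
No covering selection has total cost below 40.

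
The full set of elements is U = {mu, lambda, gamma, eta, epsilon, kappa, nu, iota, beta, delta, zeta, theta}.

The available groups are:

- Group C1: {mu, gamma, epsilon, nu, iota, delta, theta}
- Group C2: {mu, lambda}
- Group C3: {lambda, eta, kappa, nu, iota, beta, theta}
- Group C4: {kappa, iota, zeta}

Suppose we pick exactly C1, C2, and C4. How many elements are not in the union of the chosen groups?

Union of C1, C2, C4 = {mu, lambda, gamma, epsilon, kappa, nu, iota, delta, zeta, theta}.
Not covered: eta, beta — 2 elements.

2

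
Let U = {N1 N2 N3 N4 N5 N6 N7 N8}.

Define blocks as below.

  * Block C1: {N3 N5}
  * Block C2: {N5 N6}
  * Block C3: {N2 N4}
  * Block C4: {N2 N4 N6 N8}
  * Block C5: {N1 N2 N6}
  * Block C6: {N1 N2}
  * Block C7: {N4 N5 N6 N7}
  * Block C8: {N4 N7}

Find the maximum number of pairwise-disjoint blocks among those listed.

3

C1, C5, C8 are pairwise disjoint (C1={N3,N5}; C5={N1,N2,N6}; C8={N4,N7}).
Every remaining block overlaps one of these, and no 4 of the listed blocks are pairwise disjoint, so 3 is the maximum.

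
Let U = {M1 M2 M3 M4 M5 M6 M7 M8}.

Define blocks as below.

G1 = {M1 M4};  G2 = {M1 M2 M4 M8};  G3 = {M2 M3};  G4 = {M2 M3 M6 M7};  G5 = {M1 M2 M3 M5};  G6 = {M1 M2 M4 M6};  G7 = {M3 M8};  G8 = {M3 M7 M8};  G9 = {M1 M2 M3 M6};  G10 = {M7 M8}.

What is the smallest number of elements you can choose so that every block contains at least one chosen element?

3

Take H = {M1, M3, M7}. Each listed block contains at least one of these, so H is a hitting set of size 3.
The blocks G1, G3, G10 are pairwise disjoint, so any hitting set needs a separate element for each — at least 3. Hence 3 is optimal.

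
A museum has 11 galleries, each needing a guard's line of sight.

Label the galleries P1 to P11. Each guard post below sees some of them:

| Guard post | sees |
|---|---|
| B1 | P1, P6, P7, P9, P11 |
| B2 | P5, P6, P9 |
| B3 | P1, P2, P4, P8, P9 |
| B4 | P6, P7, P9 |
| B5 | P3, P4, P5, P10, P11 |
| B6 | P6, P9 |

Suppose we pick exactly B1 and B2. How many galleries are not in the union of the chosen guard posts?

5

Union of B1, B2 = {P1, P5, P6, P7, P9, P11}.
Not covered: P2, P3, P4, P8, P10 — 5 galleries.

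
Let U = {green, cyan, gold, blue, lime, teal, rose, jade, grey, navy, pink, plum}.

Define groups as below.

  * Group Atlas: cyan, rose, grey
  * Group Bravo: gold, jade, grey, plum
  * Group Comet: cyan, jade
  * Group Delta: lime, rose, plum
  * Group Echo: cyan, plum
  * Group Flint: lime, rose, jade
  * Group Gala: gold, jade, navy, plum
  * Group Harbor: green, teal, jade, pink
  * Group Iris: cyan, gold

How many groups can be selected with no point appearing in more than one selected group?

3

Delta, Harbor, Iris are pairwise disjoint (Delta={lime,rose,plum}; Harbor={green,teal,jade,pink}; Iris={cyan,gold}).
Every remaining group overlaps one of these, and no 4 of the listed groups are pairwise disjoint, so 3 is the maximum.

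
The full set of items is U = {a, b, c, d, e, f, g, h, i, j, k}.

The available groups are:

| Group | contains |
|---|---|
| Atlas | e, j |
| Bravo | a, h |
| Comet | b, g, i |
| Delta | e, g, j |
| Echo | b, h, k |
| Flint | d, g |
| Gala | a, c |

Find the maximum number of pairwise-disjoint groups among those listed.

Atlas, Echo, Flint, Gala are pairwise disjoint (Atlas={e,j}; Echo={b,h,k}; Flint={d,g}; Gala={a,c}).
Every remaining group overlaps one of these, and no 5 of the listed groups are pairwise disjoint, so 4 is the maximum.

4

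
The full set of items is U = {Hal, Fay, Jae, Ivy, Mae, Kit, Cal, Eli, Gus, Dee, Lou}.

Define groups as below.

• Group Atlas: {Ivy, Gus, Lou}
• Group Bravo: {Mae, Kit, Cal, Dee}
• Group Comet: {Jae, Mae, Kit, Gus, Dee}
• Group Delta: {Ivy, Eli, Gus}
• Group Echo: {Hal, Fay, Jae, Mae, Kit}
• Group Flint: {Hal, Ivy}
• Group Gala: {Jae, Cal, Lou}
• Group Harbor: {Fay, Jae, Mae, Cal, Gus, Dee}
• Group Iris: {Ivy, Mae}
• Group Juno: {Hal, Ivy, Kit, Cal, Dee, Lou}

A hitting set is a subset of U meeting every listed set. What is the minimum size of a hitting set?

3

H = {Jae, Ivy, Mae} meets every group (each contains at least one member of H), and |H| = 3.
No choice of 2 items meets every group, so 3 is the minimum.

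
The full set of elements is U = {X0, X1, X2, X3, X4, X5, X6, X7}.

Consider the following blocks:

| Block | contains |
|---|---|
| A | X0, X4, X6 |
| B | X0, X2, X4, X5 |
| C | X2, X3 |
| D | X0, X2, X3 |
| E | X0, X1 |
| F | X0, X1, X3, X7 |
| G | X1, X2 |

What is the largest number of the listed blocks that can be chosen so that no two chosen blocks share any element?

2

A, G are pairwise disjoint (A={X0,X4,X6}; G={X1,X2}).
Every remaining block overlaps one of these, and no 3 of the listed blocks are pairwise disjoint, so 2 is the maximum.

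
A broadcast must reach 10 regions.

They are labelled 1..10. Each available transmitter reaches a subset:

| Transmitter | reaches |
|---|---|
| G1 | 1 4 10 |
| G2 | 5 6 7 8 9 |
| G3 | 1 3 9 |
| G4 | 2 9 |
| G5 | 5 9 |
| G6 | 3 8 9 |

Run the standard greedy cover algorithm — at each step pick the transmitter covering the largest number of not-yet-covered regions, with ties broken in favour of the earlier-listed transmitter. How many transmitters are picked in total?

4

Greedy: pick G2 (covers 5 new) → pick G1 (covers 3 new) → pick G3 (covers 1 new) → pick G4 (covers 1 new). Total picks: 4.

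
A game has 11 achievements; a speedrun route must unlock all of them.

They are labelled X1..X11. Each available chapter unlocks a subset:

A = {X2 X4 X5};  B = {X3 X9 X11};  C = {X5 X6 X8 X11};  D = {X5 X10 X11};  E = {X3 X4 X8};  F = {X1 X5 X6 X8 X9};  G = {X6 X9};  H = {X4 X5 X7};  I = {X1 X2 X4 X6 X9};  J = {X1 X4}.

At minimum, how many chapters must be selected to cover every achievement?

Take {D, E, H, I}. Their union is {X1, X2, X3, X4, X5, X6, X7, X8, X9, X10, X11}, which is all 11 achievements.
No 3 of the 10 chapters cover everything (all 120 combinations miss at least one achievement), so 4 is optimal.

4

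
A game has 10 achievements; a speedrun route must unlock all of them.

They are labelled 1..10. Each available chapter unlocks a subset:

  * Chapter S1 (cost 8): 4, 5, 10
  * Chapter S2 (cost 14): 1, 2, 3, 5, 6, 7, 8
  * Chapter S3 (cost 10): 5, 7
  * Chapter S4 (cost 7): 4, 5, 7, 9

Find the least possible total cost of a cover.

S1, S2, S4 together cover every achievement (S1 ∪ S2 ∪ S4 = {1, 2, 3, 4, 5, 6, 7, 8, 9, 10}); total cost 8 + 14 + 7 = 29.
No covering selection has total cost below 29.

29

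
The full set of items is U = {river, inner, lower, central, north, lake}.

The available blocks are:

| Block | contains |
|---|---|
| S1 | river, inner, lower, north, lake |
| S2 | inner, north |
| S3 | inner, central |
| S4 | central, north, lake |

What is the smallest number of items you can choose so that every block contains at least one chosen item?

Take H = {inner, lake}. Each listed block contains at least one of these, so H is a hitting set of size 2.
No single item lies in every block, so at least 2 are needed and 2 is optimal.

2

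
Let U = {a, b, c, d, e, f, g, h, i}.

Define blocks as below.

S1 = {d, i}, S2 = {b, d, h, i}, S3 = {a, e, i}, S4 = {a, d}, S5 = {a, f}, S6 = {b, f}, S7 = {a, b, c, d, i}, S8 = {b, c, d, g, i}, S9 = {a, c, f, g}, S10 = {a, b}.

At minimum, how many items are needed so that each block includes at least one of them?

The 3 items {a, b, i} hit every block.
No choice of 2 items meets every block, so 3 is the minimum.

3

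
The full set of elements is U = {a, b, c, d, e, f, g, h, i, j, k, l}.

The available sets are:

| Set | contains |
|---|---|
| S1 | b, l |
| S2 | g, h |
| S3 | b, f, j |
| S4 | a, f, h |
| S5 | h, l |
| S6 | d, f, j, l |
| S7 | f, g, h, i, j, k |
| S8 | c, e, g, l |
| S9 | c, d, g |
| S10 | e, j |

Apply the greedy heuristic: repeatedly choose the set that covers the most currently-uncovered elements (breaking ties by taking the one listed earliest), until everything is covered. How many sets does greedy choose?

5

Greedy: pick S7 (covers 6 new) → pick S8 (covers 3 new) → pick S1 (covers 1 new) → pick S4 (covers 1 new) → pick S6 (covers 1 new). Total picks: 5.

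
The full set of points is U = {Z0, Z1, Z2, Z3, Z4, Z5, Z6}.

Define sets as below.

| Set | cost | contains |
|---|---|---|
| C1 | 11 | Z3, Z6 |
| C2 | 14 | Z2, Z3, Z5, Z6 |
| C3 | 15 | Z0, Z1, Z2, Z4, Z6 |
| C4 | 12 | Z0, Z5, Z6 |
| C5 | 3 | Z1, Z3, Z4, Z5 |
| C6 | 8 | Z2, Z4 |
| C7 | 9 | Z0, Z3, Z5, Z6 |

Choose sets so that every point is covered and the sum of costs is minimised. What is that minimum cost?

18

C3, C5 together cover every point (C3 ∪ C5 = {Z0, Z1, Z2, Z3, Z4, Z5, Z6}); total cost 15 + 3 = 18.
The greedy pick C5, C7, C6 costs 20; no covering selection beats 18.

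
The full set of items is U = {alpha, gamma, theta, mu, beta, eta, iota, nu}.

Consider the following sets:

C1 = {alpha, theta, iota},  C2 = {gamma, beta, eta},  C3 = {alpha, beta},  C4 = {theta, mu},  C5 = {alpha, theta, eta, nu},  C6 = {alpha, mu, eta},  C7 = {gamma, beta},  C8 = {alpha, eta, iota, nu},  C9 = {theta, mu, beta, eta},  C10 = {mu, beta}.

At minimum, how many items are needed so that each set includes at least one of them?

H = {theta, beta, eta} meets every set (each contains at least one member of H), and |H| = 3.
The sets C4, C7, C8 are pairwise disjoint, so any hitting set needs a separate item for each — at least 3. Hence 3 is optimal.

3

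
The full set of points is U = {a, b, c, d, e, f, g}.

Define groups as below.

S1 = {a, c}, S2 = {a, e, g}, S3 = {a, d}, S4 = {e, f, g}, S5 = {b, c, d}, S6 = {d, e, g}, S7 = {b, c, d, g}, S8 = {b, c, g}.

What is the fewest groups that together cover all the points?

3

S3 and S4 and S8 together: S3 ∪ S4 ∪ S8 = {a, b, c, d, e, f, g} — every point is covered.
Only S4 contains f, so S4 is forced; the remaining 4 points need at least 2 more groups (each remaining group adds at most 3) — so at least 3 groups are needed, and 3 is optimal.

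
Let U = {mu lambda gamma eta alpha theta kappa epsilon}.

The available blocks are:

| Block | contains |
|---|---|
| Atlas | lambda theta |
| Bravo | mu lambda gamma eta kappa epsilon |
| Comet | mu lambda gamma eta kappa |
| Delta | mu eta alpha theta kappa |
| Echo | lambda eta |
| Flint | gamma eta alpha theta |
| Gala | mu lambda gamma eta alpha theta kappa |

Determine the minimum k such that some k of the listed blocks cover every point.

2

Take {Bravo, Gala}. Their union is {mu, lambda, gamma, eta, alpha, theta, kappa, epsilon}, which is all 8 points.
No single block has all 8 points (the largest, Gala, has 7), so 2 is optimal.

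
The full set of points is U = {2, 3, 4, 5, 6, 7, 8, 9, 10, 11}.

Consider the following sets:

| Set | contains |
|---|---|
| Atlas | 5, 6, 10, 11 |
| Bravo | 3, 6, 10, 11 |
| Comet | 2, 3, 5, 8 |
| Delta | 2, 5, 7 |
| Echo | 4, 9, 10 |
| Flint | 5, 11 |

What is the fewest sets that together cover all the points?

Take {Bravo, Comet, Delta, Echo}. Their union is {2, 3, 4, 5, 6, 7, 8, 9, 10, 11}, which is all 10 points.
No 3 of the 6 sets cover everything (all 20 combinations miss at least one point), so 4 is optimal.

4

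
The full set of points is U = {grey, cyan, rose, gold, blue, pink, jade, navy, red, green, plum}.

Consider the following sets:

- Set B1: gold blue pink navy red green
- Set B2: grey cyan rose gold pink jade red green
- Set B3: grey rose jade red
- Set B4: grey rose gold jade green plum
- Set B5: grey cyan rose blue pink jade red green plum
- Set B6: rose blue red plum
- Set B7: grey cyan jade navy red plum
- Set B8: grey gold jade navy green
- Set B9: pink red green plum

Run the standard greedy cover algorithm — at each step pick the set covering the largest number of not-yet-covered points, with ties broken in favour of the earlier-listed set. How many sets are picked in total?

2

Greedy: pick B5 (covers 9 new) → pick B1 (covers 2 new). Total picks: 2.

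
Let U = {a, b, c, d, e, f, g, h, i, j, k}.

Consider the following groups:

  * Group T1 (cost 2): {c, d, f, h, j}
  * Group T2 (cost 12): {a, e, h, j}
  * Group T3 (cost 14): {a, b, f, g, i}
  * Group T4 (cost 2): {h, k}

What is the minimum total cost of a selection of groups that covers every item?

30

T1, T2, T3, T4 together cover every item (T1 ∪ T2 ∪ T3 ∪ T4 = {a, b, c, d, e, f, g, h, i, j, k}); total cost 2 + 12 + 14 + 2 = 30.
No covering selection has total cost below 30.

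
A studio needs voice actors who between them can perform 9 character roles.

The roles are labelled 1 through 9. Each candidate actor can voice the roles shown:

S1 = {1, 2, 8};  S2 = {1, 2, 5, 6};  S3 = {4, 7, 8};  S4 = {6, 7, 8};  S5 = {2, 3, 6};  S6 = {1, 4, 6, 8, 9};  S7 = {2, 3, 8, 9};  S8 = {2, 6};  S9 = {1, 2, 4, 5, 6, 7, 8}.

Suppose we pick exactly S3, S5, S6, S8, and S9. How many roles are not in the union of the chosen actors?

Union of S3, S5, S6, S8, S9 = {1, 2, 3, 4, 5, 6, 7, 8, 9} — that's every role, so 0 are uncovered.

0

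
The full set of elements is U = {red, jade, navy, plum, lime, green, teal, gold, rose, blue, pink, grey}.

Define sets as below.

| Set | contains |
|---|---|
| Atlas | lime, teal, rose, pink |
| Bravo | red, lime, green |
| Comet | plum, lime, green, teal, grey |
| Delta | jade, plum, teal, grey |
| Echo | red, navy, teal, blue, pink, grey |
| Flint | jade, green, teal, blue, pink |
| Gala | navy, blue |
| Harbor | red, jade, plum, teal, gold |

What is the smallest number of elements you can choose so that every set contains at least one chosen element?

Take H = {red, navy, teal}. Each listed set contains at least one of these, so H is a hitting set of size 3.
The sets Bravo, Delta, Gala are pairwise disjoint, so any hitting set needs a separate element for each — at least 3. Hence 3 is optimal.

3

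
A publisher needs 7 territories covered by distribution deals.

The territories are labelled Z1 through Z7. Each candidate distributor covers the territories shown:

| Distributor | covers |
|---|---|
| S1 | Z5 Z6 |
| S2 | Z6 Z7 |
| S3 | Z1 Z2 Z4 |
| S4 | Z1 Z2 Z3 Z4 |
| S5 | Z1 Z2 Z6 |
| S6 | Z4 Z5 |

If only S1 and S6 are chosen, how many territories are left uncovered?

Union of S1, S6 = {Z4, Z5, Z6}.
Not covered: Z1, Z2, Z3, Z7 — 4 territories.

4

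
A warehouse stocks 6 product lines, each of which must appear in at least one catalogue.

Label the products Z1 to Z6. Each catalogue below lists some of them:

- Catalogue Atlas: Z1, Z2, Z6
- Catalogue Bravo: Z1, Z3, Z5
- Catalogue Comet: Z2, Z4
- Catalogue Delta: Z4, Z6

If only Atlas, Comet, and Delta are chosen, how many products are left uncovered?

2

Union of Atlas, Comet, Delta = {Z1, Z2, Z4, Z6}.
Not covered: Z3, Z5 — 2 products.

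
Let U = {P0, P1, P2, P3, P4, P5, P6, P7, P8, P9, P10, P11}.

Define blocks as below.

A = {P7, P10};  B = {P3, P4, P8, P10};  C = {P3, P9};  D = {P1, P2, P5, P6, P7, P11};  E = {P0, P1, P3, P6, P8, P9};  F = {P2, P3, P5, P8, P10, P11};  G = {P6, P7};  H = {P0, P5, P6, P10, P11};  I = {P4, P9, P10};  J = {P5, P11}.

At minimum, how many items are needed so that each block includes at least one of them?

4

T = {P7, P8, P9, P11} meets every block (each contains at least one member of T), and |T| = 4.
No choice of 3 items meets every block, so 4 is the minimum.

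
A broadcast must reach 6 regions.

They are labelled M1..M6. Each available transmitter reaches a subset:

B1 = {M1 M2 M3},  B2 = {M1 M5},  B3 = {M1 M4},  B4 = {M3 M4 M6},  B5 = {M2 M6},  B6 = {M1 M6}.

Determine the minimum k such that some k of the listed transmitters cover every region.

3

Take {B2, B4, B5}. Their union is {M1, M2, M3, M4, M5, M6}, which is all 6 regions.
Only B2 contains M5, so B2 is forced; the remaining 4 regions need at least 2 more transmitters (each remaining transmitter adds at most 3) — so at least 3 transmitters are needed, and 3 is optimal.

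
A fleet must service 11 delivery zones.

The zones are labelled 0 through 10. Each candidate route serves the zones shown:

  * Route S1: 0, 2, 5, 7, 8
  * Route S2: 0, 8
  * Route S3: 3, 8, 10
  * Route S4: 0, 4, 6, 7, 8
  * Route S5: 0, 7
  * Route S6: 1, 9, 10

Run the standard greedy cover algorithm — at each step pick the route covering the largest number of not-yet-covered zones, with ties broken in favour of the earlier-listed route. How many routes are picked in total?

Greedy: pick S1 (covers 5 new) → pick S6 (covers 3 new) → pick S4 (covers 2 new) → pick S3 (covers 1 new). Total picks: 4.

4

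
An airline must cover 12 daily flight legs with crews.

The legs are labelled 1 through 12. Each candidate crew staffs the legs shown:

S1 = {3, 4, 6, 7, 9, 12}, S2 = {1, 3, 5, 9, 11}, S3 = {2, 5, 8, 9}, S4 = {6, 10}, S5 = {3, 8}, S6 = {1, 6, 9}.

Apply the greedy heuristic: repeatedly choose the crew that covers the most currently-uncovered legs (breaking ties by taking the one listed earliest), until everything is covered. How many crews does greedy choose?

4

Greedy: pick S1 (covers 6 new) → pick S2 (covers 3 new) → pick S3 (covers 2 new) → pick S4 (covers 1 new). Total picks: 4.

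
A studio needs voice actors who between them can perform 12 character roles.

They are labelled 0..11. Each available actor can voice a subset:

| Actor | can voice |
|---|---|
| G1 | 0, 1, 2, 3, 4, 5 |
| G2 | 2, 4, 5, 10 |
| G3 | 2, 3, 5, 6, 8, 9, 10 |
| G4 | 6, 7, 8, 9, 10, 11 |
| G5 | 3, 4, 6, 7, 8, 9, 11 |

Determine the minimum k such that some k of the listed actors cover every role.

G1 and G4 together: G1 ∪ G4 = {0, 1, 2, 3, 4, 5, 6, 7, 8, 9, 10, 11} — every role is covered.
No single actor has all 12 roles (the largest, G3, has 7), so 2 is optimal.

2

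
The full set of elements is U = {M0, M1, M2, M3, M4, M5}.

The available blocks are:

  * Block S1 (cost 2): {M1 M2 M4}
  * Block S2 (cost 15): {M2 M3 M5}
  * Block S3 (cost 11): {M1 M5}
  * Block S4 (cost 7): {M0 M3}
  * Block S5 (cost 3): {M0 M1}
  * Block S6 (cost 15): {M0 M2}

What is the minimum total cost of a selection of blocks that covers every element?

S1, S2, S5 together cover every element (S1 ∪ S2 ∪ S5 = {M0, M1, M2, M3, M4, M5}); total cost 2 + 15 + 3 = 20.
The greedy pick S1, S5, S4, S3 costs 23; no covering selection beats 20.

20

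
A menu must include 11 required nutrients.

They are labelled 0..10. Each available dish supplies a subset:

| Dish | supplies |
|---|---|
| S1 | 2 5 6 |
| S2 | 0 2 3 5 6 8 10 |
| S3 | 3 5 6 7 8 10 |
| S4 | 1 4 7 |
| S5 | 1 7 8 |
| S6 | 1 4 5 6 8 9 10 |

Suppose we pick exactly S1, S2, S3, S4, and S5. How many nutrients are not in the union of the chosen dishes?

Union of S1, S2, S3, S4, S5 = {0, 1, 2, 3, 4, 5, 6, 7, 8, 10}.
Not covered: 9 — 1 nutrient.

1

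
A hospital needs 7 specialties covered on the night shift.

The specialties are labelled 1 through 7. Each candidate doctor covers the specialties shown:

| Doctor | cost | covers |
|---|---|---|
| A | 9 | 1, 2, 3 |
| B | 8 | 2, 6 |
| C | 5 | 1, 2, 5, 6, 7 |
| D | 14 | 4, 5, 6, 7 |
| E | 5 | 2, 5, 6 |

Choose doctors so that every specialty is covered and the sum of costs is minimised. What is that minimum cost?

A, D together cover every specialty (A ∪ D = {1, 2, 3, 4, 5, 6, 7}); total cost 9 + 14 = 23.
The greedy pick C, A, D costs 28; no covering selection beats 23.

23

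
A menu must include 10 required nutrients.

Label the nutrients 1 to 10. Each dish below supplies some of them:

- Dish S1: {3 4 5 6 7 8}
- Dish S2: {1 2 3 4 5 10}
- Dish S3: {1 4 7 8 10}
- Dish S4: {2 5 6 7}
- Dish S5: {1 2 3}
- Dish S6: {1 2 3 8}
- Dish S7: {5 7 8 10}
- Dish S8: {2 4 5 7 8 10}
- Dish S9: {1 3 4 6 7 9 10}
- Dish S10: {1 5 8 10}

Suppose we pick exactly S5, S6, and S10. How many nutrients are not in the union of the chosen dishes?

4

Union of S5, S6, S10 = {1, 2, 3, 5, 8, 10}.
Not covered: 4, 6, 7, 9 — 4 nutrients.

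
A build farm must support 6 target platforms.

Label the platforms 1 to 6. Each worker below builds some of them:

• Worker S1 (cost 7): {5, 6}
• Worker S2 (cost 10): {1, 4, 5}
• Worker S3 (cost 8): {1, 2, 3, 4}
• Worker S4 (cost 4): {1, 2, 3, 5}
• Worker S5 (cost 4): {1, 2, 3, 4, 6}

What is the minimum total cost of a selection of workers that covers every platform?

8

S4, S5 together cover every platform (S4 ∪ S5 = {1, 2, 3, 4, 5, 6}); total cost 4 + 4 = 8.
No covering selection has total cost below 8.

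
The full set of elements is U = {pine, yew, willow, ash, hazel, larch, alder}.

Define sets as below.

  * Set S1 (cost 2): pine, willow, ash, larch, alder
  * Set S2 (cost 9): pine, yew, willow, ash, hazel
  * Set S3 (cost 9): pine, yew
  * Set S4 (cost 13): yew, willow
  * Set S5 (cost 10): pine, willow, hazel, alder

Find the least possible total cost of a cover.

11

S1, S2 together cover every element (S1 ∪ S2 = {pine, yew, willow, ash, hazel, larch, alder}); total cost 2 + 9 = 11.
No covering selection has total cost below 11.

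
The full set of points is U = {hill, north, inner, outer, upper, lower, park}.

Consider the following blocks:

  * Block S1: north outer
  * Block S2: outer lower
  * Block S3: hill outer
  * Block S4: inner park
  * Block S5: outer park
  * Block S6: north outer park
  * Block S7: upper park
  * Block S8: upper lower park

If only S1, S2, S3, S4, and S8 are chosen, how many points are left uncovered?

Union of S1, S2, S3, S4, S8 = {hill, north, inner, outer, upper, lower, park} — that's every point, so 0 are uncovered.

0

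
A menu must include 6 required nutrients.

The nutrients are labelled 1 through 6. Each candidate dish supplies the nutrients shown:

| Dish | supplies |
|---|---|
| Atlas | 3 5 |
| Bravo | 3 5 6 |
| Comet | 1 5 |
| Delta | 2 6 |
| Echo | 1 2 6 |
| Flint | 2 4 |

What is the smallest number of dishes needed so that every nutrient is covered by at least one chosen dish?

Bravo and Comet and Flint together: Bravo ∪ Comet ∪ Flint = {1, 2, 3, 4, 5, 6} — every nutrient is covered.
Only Flint contains 4, so Flint is forced; the remaining 4 nutrients need at least 2 more dishes (each remaining dish adds at most 3) — so at least 3 dishes are needed, and 3 is optimal.

3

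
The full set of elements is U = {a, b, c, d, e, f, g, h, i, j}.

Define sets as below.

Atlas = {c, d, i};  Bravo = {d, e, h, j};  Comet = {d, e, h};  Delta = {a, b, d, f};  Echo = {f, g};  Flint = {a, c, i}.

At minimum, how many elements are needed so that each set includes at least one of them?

T = {f, h, i} meets every set (each contains at least one member of T), and |T| = 3.
The sets Comet, Echo, Flint are pairwise disjoint, so any hitting set needs a separate element for each — at least 3. Hence 3 is optimal.

3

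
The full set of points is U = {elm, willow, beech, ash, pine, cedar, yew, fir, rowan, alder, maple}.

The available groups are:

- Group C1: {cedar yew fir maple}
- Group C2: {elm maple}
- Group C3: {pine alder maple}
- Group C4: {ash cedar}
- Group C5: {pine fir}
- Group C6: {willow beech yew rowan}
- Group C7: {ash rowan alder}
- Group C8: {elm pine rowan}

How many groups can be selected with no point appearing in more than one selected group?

4

C2, C4, C5, C6 are pairwise disjoint (C2={elm,maple}; C4={ash,cedar}; C5={pine,fir}; C6={willow,beech,yew,rowan}).
Every remaining group overlaps one of these, and no 5 of the listed groups are pairwise disjoint, so 4 is the maximum.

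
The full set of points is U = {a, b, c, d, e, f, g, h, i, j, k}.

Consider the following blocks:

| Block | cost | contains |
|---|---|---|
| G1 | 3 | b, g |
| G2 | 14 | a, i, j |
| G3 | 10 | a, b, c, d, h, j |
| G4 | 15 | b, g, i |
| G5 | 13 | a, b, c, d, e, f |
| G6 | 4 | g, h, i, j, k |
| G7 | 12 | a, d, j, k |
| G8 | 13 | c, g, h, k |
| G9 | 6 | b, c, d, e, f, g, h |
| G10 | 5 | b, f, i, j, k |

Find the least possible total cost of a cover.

17

G5, G6 together cover every point (G5 ∪ G6 = {a, b, c, d, e, f, g, h, i, j, k}); total cost 13 + 4 = 17.
The greedy pick G6, G9, G3 costs 20; no covering selection beats 17.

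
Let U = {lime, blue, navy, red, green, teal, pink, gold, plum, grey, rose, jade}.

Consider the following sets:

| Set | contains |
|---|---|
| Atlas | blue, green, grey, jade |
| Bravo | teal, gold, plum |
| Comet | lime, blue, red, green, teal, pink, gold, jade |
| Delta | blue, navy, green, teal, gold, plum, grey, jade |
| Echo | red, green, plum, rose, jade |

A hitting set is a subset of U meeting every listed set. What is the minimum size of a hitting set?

The 2 points {green, gold} hit every set.
The sets Atlas, Bravo are pairwise disjoint, so any hitting set needs a separate point for each — at least 2. Hence 2 is optimal.

2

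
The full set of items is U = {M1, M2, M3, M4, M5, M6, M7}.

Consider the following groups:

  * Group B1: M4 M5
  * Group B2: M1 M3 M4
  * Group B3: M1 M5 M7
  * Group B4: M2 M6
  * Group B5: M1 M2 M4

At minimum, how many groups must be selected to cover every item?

3

Take {B2, B3, B4}. Their union is {M1, M2, M3, M4, M5, M6, M7}, which is all 7 items.
Each group has at most 3 items, and 2·3 = 6 < 7 — so at least 3 groups are needed, and 3 is optimal.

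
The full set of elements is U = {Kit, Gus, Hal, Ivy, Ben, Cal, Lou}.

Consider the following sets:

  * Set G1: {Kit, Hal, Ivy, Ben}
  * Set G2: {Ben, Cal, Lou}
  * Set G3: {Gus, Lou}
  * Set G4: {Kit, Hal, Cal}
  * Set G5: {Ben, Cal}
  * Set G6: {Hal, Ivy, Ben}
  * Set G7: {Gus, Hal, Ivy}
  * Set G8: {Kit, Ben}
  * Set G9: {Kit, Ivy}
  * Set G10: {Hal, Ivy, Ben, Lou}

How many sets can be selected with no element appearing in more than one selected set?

3

G3, G5, G9 are pairwise disjoint (G3={Gus,Lou}; G5={Ben,Cal}; G9={Kit,Ivy}).
Every remaining set overlaps one of these, and no 4 of the listed sets are pairwise disjoint, so 3 is the maximum.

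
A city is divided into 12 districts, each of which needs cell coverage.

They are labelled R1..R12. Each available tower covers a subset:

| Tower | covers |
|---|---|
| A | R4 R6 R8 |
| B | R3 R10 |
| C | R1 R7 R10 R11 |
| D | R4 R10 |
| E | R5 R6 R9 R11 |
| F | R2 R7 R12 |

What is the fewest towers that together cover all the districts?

Take {A, B, C, E, F}. Their union is {R1, R2, R3, R4, R5, R6, R7, R8, R9, R10, R11, R12}, which is all 12 districts.
No 4 of the 6 towers cover everything (all 15 combinations miss at least one district), so 5 is optimal.

5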